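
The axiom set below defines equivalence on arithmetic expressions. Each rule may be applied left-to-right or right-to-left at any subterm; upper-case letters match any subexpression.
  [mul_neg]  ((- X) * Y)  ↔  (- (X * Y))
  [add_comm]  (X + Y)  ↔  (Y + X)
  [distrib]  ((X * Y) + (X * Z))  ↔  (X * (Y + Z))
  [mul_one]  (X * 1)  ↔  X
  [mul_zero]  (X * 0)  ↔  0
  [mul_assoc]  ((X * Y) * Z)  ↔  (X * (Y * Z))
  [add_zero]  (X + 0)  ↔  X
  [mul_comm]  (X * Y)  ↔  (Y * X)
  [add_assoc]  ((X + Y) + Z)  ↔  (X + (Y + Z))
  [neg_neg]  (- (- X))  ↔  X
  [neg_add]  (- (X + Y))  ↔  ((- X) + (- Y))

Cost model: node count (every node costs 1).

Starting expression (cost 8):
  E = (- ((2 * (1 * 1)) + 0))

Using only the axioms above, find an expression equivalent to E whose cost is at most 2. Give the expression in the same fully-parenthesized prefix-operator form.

(- 2)   [cost 2]

(1) ((2 * (1 * 1)) + 0)  =[add_zero →]=  (2 * (1 * 1))    ⊢ (- (2 * (1 * 1)))
(2) (1 * 1)  =[mul_one →]=  1    ⊢ (- (2 * 1))
(3) (2 * 1)  =[mul_one →]=  2    ⊢ cost 2, within 2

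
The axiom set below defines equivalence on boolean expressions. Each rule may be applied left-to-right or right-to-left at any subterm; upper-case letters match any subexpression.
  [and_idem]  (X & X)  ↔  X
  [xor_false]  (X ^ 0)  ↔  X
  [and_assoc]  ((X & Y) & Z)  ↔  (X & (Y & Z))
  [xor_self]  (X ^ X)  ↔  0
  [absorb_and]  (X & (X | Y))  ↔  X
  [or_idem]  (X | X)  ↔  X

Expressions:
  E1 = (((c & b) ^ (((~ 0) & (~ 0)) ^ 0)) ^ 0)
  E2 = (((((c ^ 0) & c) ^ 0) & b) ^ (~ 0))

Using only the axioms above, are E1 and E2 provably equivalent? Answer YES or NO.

1. [and_idem →] ((~ 0) & (~ 0))  →  (~ 0);  E1 = (((c & b) ^ ((~ 0) ^ 0)) ^ 0)
2. [xor_false →] ((~ 0) ^ 0)  →  (~ 0);  E1 = (((c & b) ^ (~ 0)) ^ 0)
3. [xor_false →] (((c & b) ^ (~ 0)) ^ 0)  →  ((c & b) ^ (~ 0))
4. [xor_false ←] c  →  (c ^ 0);  E1 = (((c ^ 0) & b) ^ (~ 0))
5. [and_idem ←] c  →  (c & c);  E1 = ((((c & c) ^ 0) & b) ^ (~ 0))
6. [xor_false ←] c  →  (c ^ 0);  this is E2

YES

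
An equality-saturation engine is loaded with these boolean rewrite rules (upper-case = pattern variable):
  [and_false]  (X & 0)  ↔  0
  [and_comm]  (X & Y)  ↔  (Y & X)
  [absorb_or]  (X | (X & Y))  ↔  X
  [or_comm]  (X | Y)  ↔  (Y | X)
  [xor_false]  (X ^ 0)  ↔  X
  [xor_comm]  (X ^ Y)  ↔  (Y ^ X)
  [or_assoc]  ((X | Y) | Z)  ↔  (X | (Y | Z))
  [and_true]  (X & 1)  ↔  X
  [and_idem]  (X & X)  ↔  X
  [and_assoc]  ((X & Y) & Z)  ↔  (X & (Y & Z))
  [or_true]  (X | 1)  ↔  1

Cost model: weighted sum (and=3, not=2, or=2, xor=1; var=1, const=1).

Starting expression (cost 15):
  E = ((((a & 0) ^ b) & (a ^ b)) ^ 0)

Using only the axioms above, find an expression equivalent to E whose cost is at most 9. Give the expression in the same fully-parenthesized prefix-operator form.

((a ^ b) & (0 ^ b))   [cost 9]

1. [and_comm →] (((a & 0) ^ b) & (a ^ b))  →  ((a ^ b) & ((a & 0) ^ b));  E = (((a ^ b) & ((a & 0) ^ b)) ^ 0)
2. [and_false →] (a & 0)  →  0;  E = (((a ^ b) & (0 ^ b)) ^ 0)
3. [xor_false →] (((a ^ b) & (0 ^ b)) ^ 0)  →  ((a ^ b) & (0 ^ b));  cost 9 ≤ 9, done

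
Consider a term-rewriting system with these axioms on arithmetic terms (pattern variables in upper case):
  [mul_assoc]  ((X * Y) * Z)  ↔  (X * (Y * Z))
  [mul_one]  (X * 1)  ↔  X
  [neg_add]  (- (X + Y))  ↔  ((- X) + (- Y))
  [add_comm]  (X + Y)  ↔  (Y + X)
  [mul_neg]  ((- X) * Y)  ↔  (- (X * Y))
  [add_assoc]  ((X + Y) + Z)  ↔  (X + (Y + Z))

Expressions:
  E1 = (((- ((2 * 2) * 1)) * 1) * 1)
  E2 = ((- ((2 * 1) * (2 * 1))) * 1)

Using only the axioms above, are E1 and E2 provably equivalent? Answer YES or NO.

YES

1. [mul_one →] ((2 * 2) * 1)  →  (2 * 2);  E1 = (((- (2 * 2)) * 1) * 1)
2. [mul_one →] (((- (2 * 2)) * 1) * 1)  →  ((- (2 * 2)) * 1)
3. [mul_one →] ((- (2 * 2)) * 1)  →  (- (2 * 2))
4. [mul_one ←] 2  →  (2 * 1);  E1 = (- ((2 * 1) * 2))
5. [mul_one ←] 2  →  (2 * 1);  E1 = (- ((2 * 1) * (2 * 1)))
6. [mul_one ←] (- ((2 * 1) * (2 * 1)))  →  ((- ((2 * 1) * (2 * 1))) * 1);  this is E2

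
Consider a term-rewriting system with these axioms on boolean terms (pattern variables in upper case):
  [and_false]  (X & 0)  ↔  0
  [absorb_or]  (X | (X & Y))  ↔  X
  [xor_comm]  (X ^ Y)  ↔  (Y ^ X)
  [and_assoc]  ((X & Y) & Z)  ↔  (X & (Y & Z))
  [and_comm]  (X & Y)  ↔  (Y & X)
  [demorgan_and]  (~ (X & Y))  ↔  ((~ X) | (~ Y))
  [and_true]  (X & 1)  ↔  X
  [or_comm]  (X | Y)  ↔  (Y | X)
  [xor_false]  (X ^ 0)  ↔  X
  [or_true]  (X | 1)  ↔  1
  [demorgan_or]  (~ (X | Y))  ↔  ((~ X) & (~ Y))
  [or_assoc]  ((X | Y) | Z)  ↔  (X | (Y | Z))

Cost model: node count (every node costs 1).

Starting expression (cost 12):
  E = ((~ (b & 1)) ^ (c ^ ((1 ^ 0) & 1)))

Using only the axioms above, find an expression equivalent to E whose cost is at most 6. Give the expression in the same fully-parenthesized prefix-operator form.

((~ b) ^ (c ^ 1))   [cost 6]

(1) ((1 ^ 0) & 1)  =[and_true →]=  (1 ^ 0)    ⊢ ((~ (b & 1)) ^ (c ^ (1 ^ 0)))
(2) (1 ^ 0)  =[xor_false →]=  1    ⊢ ((~ (b & 1)) ^ (c ^ 1))
(3) (b & 1)  =[and_true →]=  b    ⊢ cost 6, within 6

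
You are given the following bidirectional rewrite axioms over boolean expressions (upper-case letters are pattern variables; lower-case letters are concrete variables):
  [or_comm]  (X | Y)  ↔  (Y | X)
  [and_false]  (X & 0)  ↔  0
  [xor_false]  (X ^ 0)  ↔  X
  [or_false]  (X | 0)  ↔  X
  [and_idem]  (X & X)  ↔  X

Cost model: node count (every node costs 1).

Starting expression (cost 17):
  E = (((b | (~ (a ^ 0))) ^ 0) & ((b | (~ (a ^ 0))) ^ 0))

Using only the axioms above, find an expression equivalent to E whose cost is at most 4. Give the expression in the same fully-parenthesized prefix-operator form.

(b | (~ a))   [cost 4]

step 1: and_idem (→) rewrites (((b | (~ (a ^ 0))) ^ 0) & ((b | (~ (a ^ 0))) ^ 0)) into ((b | (~ (a ^ 0))) ^ 0)
step 2: xor_false (→) rewrites (a ^ 0) into a, now ((b | (~ a)) ^ 0)
step 3: xor_false (→) rewrites ((b | (~ a)) ^ 0) into (b | (~ a)), reaching cost 4 (bound 4)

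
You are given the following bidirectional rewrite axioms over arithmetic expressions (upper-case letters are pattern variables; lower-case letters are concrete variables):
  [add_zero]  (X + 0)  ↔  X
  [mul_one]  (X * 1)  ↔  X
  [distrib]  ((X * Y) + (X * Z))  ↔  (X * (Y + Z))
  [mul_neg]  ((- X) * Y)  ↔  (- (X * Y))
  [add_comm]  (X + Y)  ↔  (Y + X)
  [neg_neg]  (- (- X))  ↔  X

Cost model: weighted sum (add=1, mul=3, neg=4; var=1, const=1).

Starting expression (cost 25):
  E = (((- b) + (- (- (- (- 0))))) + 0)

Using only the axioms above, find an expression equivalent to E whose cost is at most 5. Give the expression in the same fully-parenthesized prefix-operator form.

(- b)   [cost 5]

1. [add_zero →] (((- b) + (- (- (- (- 0))))) + 0)  →  ((- b) + (- (- (- (- 0)))))
2. [neg_neg →] (- (- (- 0)))  →  (- 0);  E = ((- b) + (- (- 0)))
3. [neg_neg →] (- (- 0))  →  0;  E = ((- b) + 0)
4. [add_zero →] ((- b) + 0)  →  (- b);  cost 5 ≤ 5, done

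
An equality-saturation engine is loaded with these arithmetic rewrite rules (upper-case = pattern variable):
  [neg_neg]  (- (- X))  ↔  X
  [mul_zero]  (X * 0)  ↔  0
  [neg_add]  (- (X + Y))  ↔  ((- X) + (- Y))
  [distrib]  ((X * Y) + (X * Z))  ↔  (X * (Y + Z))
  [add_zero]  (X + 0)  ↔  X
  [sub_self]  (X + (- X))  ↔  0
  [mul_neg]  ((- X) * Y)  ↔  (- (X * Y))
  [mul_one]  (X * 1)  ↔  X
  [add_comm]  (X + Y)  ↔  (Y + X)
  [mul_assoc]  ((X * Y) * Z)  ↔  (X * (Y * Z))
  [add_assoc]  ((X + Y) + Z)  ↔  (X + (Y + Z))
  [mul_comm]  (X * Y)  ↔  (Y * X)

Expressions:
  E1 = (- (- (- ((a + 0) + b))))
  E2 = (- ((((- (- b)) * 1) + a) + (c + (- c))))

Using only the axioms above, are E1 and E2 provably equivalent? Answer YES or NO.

YES

(1) ((a + 0) + b)  =[add_comm →]=  (b + (a + 0))    ⊢ (- (- (- (b + (a + 0)))))
(2) (a + 0)  =[add_zero →]=  a    ⊢ (- (- (- (b + a))))
(3) (- (- (- (b + a))))  =[neg_neg →]=  (- (b + a))
(4) b  =[mul_one ←]=  (b * 1)    ⊢ (- ((b * 1) + a))
(5) ((b * 1) + a)  =[add_zero ←]=  (((b * 1) + a) + 0)    ⊢ (- (((b * 1) + a) + 0))
(6) 0  =[sub_self ←]=  (c + (- c))    ⊢ (- (((b * 1) + a) + (c + (- c))))
(7) b  =[neg_neg ←]=  (- (- b))    ⊢ E2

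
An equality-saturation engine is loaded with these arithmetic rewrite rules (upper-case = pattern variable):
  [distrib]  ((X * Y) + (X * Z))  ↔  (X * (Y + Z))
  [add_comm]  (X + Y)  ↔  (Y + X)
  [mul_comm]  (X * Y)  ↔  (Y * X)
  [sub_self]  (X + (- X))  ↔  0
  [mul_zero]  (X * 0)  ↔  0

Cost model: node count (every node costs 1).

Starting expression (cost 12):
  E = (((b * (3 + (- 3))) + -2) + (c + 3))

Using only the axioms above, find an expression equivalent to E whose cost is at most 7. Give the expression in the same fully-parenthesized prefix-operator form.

((-2 + 0) + (3 + c))   [cost 7]

1. [add_comm →] (c + 3)  →  (3 + c);  E = (((b * (3 + (- 3))) + -2) + (3 + c))
2. [add_comm →] (((b * (3 + (- 3))) + -2) + (3 + c))  →  ((3 + c) + ((b * (3 + (- 3))) + -2))
3. [add_comm →] ((b * (3 + (- 3))) + -2)  →  (-2 + (b * (3 + (- 3))));  E = ((3 + c) + (-2 + (b * (3 + (- 3)))))
4. [add_comm →] ((3 + c) + (-2 + (b * (3 + (- 3)))))  →  ((-2 + (b * (3 + (- 3)))) + (3 + c))
5. [sub_self →] (3 + (- 3))  →  0;  E = ((-2 + (b * 0)) + (3 + c))
6. [mul_zero →] (b * 0)  →  0;  cost 7 ≤ 7, done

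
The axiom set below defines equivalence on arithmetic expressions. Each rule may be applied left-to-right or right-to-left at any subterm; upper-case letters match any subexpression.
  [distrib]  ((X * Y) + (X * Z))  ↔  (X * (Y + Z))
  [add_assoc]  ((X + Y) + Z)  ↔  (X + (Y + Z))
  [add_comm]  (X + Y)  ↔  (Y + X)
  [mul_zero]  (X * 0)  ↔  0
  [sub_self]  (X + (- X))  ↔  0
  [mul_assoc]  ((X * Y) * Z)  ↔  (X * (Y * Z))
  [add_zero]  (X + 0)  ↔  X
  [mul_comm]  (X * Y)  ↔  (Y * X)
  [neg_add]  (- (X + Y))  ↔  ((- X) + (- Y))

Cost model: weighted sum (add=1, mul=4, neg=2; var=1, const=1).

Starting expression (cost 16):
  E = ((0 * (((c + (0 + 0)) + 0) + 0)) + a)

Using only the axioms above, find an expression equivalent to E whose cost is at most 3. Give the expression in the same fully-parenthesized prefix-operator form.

step 1: add_zero (→) rewrites (0 + 0) into 0, now ((0 * (((c + 0) + 0) + 0)) + a)
step 2: add_zero (→) rewrites (((c + 0) + 0) + 0) into ((c + 0) + 0), now ((0 * ((c + 0) + 0)) + a)
step 3: add_comm (→) rewrites ((0 * ((c + 0) + 0)) + a) into (a + (0 * ((c + 0) + 0)))
step 4: add_zero (→) rewrites ((c + 0) + 0) into (c + 0), now (a + (0 * (c + 0)))
step 5: mul_comm (→) rewrites (0 * (c + 0)) into ((c + 0) * 0), now (a + ((c + 0) * 0))
step 6: add_zero (→) rewrites (c + 0) into c, now (a + (c * 0))
step 7: mul_zero (→) rewrites (c * 0) into 0, reaching cost 3 (bound 3)

(a + 0)   [cost 3]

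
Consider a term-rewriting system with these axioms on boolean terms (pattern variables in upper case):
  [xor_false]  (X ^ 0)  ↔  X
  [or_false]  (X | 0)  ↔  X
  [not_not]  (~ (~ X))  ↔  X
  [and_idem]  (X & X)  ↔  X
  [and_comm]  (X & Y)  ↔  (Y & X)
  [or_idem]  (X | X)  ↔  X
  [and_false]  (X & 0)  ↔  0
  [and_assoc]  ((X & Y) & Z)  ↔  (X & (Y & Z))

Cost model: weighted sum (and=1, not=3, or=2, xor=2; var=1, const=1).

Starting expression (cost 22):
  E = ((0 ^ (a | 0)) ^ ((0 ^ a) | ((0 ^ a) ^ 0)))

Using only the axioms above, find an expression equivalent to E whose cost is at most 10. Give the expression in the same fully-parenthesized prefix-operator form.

1. [xor_false →] ((0 ^ a) ^ 0)  →  (0 ^ a);  E = ((0 ^ (a | 0)) ^ ((0 ^ a) | (0 ^ a)))
2. [or_idem →] ((0 ^ a) | (0 ^ a))  →  (0 ^ a);  E = ((0 ^ (a | 0)) ^ (0 ^ a))
3. [or_false →] (a | 0)  →  a;  cost 10 ≤ 10, done

((0 ^ a) ^ (0 ^ a))   [cost 10]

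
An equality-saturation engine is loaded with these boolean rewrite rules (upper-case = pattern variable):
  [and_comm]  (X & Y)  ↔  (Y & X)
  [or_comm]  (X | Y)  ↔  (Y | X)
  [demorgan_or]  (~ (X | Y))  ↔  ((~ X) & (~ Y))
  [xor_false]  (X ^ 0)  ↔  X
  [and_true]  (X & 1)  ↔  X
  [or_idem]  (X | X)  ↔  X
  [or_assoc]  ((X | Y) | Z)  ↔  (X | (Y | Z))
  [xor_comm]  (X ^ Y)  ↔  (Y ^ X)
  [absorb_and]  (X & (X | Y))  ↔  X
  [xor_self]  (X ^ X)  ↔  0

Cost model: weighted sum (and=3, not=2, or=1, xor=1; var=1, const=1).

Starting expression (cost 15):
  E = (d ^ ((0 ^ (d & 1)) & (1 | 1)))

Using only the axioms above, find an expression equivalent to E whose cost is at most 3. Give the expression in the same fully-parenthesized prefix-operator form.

(d ^ d)   [cost 3]

1. [and_true →] (d & 1)  →  d;  E = (d ^ ((0 ^ d) & (1 | 1)))
2. [xor_comm →] (0 ^ d)  →  (d ^ 0);  E = (d ^ ((d ^ 0) & (1 | 1)))
3. [or_idem →] (1 | 1)  →  1;  E = (d ^ ((d ^ 0) & 1))
4. [xor_comm →] (d ^ ((d ^ 0) & 1))  →  (((d ^ 0) & 1) ^ d)
5. [xor_false →] (d ^ 0)  →  d;  E = ((d & 1) ^ d)
6. [and_true →] (d & 1)  →  d;  cost 3 ≤ 3, done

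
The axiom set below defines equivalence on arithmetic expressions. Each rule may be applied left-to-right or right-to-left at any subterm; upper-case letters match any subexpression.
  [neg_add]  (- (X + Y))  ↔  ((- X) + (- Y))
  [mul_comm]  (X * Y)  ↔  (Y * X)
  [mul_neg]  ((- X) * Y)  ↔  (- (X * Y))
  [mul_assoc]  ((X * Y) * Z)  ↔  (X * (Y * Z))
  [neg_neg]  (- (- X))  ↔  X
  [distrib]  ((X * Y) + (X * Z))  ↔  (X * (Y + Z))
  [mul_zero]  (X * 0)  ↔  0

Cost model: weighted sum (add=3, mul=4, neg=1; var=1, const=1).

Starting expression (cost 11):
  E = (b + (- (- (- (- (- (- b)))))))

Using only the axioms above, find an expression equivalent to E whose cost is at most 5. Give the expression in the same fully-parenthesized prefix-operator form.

(b + b)   [cost 5]

step 1: neg_neg (→) rewrites (- (- (- (- b)))) into (- (- b)), now (b + (- (- (- (- b)))))
step 2: neg_neg (→) rewrites (- (- b)) into b, now (b + (- (- b)))
step 3: neg_neg (→) rewrites (- (- b)) into b, reaching cost 5 (bound 5)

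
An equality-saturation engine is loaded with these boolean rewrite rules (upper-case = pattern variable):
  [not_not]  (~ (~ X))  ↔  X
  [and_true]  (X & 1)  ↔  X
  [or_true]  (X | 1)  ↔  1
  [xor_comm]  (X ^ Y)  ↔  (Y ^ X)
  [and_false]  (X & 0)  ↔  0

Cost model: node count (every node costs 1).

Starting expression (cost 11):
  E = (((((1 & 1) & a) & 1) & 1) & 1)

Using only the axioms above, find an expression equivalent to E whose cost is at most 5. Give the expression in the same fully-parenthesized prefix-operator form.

step 1: and_true (→) rewrites (1 & 1) into 1, now ((((1 & a) & 1) & 1) & 1)
step 2: and_true (→) rewrites ((1 & a) & 1) into (1 & a), now (((1 & a) & 1) & 1)
step 3: and_true (→) rewrites (((1 & a) & 1) & 1) into ((1 & a) & 1), reaching cost 5 (bound 5)

((1 & a) & 1)   [cost 5]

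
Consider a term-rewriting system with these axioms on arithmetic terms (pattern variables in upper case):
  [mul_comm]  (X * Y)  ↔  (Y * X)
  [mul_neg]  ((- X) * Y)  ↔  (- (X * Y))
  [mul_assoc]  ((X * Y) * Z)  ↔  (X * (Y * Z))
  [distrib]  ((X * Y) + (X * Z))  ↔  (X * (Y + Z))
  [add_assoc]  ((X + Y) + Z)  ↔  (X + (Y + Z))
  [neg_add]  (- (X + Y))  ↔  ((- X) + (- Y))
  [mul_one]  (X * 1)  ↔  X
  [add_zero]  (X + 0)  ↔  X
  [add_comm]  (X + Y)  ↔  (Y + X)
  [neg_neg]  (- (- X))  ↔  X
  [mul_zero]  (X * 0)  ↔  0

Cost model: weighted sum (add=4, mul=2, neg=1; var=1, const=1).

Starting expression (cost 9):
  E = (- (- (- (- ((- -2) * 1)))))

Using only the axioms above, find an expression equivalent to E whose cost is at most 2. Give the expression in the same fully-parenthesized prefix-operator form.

(- -2)   [cost 2]

(1) ((- -2) * 1)  =[mul_one →]=  (- -2)    ⊢ (- (- (- (- (- -2)))))
(2) (- (- (- (- -2))))  =[neg_neg →]=  (- (- -2))    ⊢ (- (- (- -2)))
(3) (- (- -2))  =[neg_neg →]=  -2    ⊢ cost 2, within 2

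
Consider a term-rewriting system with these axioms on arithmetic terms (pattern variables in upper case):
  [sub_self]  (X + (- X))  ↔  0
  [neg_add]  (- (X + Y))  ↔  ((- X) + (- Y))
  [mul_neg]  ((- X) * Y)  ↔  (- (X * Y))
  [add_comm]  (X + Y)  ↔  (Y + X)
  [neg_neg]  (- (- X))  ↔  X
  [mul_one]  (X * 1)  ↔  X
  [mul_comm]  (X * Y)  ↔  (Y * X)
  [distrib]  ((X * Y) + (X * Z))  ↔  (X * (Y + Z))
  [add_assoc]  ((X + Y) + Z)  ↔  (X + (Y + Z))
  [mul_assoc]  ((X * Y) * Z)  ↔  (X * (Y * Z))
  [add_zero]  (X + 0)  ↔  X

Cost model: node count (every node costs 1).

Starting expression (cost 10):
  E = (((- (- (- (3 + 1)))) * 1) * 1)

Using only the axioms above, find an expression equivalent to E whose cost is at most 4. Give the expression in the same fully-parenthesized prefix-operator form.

(1) (((- (- (- (3 + 1)))) * 1) * 1)  =[mul_one →]=  ((- (- (- (3 + 1)))) * 1)
(2) (- (- (- (3 + 1))))  =[neg_neg →]=  (- (3 + 1))    ⊢ ((- (3 + 1)) * 1)
(3) ((- (3 + 1)) * 1)  =[mul_neg →]=  (- ((3 + 1) * 1))
(4) ((3 + 1) * 1)  =[mul_one →]=  (3 + 1)    ⊢ cost 4, within 4

(- (3 + 1))   [cost 4]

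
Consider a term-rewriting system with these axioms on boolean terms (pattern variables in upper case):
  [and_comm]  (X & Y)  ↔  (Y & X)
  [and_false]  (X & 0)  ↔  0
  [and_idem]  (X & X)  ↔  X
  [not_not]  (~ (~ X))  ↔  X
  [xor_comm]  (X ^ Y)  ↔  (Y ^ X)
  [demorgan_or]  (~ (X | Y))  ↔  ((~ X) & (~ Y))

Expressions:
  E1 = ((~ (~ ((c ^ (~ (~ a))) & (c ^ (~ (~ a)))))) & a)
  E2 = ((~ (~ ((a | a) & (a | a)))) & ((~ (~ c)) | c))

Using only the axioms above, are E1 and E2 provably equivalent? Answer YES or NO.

The axioms are sound identities: if E1 ↔* E2 then E1 and E2 evaluate identically under any assignment.
Under a=1, c=0: E1 evaluates to 1, E2 to 0. Distinct ⇒ no rewrite sequence connects them.

NO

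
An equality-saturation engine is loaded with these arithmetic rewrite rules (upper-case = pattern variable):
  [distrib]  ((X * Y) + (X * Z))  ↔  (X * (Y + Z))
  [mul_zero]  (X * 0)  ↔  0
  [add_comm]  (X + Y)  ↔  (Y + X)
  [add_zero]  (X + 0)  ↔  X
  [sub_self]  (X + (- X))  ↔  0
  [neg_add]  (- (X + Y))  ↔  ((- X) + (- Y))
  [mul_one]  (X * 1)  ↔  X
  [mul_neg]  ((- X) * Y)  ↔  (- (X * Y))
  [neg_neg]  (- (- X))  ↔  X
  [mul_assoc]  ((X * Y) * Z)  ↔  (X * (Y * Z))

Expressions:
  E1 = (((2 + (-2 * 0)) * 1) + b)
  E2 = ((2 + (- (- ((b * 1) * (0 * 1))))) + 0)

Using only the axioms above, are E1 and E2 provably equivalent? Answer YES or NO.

The axioms are sound identities: if E1 ↔* E2 then E1 and E2 evaluate identically under any assignment.
Under b=1: E1 evaluates to 3, E2 to 2. Distinct ⇒ no rewrite sequence connects them.

NO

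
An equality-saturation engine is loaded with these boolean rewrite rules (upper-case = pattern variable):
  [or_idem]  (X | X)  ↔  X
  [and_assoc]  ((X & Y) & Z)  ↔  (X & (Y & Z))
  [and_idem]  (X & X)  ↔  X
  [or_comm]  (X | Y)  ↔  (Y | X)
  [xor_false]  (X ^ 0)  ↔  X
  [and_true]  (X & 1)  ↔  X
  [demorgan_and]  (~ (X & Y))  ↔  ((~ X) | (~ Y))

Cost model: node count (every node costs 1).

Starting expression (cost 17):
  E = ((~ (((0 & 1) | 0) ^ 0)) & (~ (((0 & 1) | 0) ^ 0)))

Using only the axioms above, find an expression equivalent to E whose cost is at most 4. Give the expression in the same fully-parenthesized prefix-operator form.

(~ (0 | 0))   [cost 4]

step 1: and_idem (→) rewrites ((~ (((0 & 1) | 0) ^ 0)) & (~ (((0 & 1) | 0) ^ 0))) into (~ (((0 & 1) | 0) ^ 0))
step 2: and_true (→) rewrites (0 & 1) into 0, now (~ ((0 | 0) ^ 0))
step 3: xor_false (→) rewrites ((0 | 0) ^ 0) into (0 | 0), reaching cost 4 (bound 4)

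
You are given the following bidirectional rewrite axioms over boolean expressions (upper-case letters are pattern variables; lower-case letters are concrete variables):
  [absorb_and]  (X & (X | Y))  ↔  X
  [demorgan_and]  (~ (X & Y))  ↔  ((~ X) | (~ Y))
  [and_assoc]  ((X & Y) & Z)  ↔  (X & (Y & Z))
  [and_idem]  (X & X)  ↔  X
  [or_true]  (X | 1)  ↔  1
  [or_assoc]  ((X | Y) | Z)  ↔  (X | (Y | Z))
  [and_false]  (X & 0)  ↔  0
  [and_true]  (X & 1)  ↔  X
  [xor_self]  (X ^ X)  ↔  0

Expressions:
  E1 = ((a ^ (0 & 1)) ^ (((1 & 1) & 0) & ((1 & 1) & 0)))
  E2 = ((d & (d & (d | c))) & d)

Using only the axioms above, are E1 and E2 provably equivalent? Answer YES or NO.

NO

All listed rules preserve value, hence provable equivalence implies equal values everywhere; look for a separating assignment.
a=0, c=0, d=1 gives E1 ↦ 0, E2 ↦ 1; values differ ⇒ not provably equivalent.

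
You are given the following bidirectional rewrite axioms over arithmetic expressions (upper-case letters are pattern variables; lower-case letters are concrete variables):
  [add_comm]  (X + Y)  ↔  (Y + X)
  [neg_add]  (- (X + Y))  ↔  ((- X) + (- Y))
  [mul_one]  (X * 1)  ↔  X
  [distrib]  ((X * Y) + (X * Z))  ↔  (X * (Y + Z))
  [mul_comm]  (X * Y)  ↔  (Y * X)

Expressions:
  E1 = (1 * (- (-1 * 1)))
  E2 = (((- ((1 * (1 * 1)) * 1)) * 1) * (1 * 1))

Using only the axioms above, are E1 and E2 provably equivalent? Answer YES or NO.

Every axiom is a valid identity, so a rewrite proof would force E1 and E2 to agree under every assignment.
At the empty assignment (no variables occur): E1 = 1 but E2 = -1; they differ, so no derivation exists.

NO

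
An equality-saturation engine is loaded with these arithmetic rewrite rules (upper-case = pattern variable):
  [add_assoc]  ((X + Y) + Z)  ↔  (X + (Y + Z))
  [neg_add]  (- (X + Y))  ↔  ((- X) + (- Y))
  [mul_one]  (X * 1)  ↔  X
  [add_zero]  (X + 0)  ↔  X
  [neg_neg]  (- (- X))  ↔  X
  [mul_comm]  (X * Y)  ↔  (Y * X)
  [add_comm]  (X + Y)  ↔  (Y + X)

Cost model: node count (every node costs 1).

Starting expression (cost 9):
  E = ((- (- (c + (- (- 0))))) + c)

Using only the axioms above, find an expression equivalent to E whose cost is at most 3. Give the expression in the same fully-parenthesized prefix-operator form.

(c + c)   [cost 3]

1. [neg_neg →] (- (- 0))  →  0;  E = ((- (- (c + 0))) + c)
2. [add_zero →] (c + 0)  →  c;  E = ((- (- c)) + c)
3. [neg_neg →] (- (- c))  →  c;  cost 3 ≤ 3, done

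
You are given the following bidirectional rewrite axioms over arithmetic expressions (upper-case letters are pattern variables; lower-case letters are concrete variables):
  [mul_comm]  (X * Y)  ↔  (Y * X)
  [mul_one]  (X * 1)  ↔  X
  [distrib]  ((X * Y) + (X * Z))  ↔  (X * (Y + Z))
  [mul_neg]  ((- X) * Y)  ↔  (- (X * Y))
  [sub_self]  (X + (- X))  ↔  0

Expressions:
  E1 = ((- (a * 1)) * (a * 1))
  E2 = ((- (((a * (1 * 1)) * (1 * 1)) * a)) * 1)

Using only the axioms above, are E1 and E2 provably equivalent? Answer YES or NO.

(1) ((- (a * 1)) * (a * 1))  =[mul_neg →]=  (- ((a * 1) * (a * 1)))
(2) (a * 1)  =[mul_one →]=  a    ⊢ (- ((a * 1) * a))
(3) (a * 1)  =[mul_one →]=  a    ⊢ (- (a * a))
(4) a  =[mul_one ←]=  (a * 1)    ⊢ (- (a * (a * 1)))
(5) a  =[mul_one ←]=  (a * 1)    ⊢ (- (a * ((a * 1) * 1)))
(6) 1  =[mul_one ←]=  (1 * 1)    ⊢ (- (a * ((a * 1) * (1 * 1))))
(7) 1  =[mul_one ←]=  (1 * 1)    ⊢ (- (a * ((a * (1 * 1)) * (1 * 1))))
(8) (a * ((a * (1 * 1)) * (1 * 1)))  =[mul_comm →]=  (((a * (1 * 1)) * (1 * 1)) * a)    ⊢ (- (((a * (1 * 1)) * (1 * 1)) * a))
(9) (- (((a * (1 * 1)) * (1 * 1)) * a))  =[mul_one ←]=  ((- (((a * (1 * 1)) * (1 * 1)) * a)) * 1)    ⊢ E2

YES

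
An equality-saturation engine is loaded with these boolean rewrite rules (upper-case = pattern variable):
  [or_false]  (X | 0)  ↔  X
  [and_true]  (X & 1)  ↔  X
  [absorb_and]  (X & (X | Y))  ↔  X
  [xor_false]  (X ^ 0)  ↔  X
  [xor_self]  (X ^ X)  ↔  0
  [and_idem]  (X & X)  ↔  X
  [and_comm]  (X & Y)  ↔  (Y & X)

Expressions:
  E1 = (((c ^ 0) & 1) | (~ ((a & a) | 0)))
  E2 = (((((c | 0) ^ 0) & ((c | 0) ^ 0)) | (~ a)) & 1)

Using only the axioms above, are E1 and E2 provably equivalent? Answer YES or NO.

step 1: and_true (→) rewrites ((c ^ 0) & 1) into (c ^ 0), now ((c ^ 0) | (~ ((a & a) | 0)))
step 2: and_idem (→) rewrites (a & a) into a, now ((c ^ 0) | (~ (a | 0)))
step 3: or_false (→) rewrites (a | 0) into a, now ((c ^ 0) | (~ a))
step 4: or_false (←) rewrites c into (c | 0), now (((c | 0) ^ 0) | (~ a))
step 5: and_true (←) rewrites (((c | 0) ^ 0) | (~ a)) into ((((c | 0) ^ 0) | (~ a)) & 1)
step 6: and_idem (←) rewrites ((c | 0) ^ 0) into (((c | 0) ^ 0) & ((c | 0) ^ 0)), which is E2

YES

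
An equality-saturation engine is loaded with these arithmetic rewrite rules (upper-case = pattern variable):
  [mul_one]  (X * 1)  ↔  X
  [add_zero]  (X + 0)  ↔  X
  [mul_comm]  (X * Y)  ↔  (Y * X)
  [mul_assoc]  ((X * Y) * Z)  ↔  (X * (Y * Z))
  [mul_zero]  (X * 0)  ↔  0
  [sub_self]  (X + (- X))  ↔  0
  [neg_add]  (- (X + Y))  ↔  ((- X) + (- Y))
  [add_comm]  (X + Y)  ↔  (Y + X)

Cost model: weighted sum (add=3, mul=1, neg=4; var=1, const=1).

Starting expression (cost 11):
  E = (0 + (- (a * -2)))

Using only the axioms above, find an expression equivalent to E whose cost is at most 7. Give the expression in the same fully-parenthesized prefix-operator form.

step 1: mul_comm (→) rewrites (a * -2) into (-2 * a), now (0 + (- (-2 * a)))
step 2: add_comm (→) rewrites (0 + (- (-2 * a))) into ((- (-2 * a)) + 0)
step 3: add_zero (→) rewrites ((- (-2 * a)) + 0) into (- (-2 * a)), reaching cost 7 (bound 7)

(- (-2 * a))   [cost 7]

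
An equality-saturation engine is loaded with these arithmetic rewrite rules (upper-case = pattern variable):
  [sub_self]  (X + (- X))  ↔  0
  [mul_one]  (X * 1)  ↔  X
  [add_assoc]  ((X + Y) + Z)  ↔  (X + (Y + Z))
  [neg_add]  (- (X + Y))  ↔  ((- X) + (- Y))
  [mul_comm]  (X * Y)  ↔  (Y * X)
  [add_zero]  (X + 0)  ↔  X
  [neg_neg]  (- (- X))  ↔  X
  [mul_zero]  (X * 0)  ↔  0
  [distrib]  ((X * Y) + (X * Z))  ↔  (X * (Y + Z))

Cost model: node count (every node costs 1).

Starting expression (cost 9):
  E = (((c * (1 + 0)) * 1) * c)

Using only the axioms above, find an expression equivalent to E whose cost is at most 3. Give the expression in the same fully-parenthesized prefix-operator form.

step 1: mul_one (→) rewrites ((c * (1 + 0)) * 1) into (c * (1 + 0)), now ((c * (1 + 0)) * c)
step 2: add_zero (→) rewrites (1 + 0) into 1, now ((c * 1) * c)
step 3: mul_one (→) rewrites (c * 1) into c, reaching cost 3 (bound 3)

(c * c)   [cost 3]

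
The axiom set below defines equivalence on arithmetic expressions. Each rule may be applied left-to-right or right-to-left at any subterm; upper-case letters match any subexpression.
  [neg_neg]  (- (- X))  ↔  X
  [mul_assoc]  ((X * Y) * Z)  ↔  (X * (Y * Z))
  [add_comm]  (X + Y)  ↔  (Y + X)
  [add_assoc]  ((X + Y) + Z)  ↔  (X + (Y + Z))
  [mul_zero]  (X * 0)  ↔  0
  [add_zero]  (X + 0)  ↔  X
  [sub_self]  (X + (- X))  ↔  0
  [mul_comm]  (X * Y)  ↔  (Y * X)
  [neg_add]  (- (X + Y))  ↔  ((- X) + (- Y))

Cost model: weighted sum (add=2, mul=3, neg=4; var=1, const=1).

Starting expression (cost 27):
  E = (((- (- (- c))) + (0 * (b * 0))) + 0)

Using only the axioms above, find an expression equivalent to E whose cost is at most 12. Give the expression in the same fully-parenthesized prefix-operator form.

((- c) + (0 * 0))   [cost 12]

(1) (((- (- (- c))) + (0 * (b * 0))) + 0)  =[add_zero →]=  ((- (- (- c))) + (0 * (b * 0)))
(2) (b * 0)  =[mul_zero →]=  0    ⊢ ((- (- (- c))) + (0 * 0))
(3) (- (- c))  =[neg_neg →]=  c    ⊢ cost 12, within 12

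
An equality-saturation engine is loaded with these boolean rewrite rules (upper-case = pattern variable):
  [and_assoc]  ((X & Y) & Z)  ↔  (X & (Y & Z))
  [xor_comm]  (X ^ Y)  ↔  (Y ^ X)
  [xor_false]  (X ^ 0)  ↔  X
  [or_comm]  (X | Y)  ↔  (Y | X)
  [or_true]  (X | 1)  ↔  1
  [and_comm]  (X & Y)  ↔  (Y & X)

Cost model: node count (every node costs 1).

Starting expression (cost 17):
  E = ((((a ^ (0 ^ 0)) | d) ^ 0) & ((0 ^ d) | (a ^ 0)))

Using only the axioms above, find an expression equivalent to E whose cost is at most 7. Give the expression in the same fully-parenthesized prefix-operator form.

(1) (0 ^ 0)  =[xor_false →]=  0    ⊢ ((((a ^ 0) | d) ^ 0) & ((0 ^ d) | (a ^ 0)))
(2) (0 ^ d)  =[xor_comm →]=  (d ^ 0)    ⊢ ((((a ^ 0) | d) ^ 0) & ((d ^ 0) | (a ^ 0)))
(3) (a ^ 0)  =[xor_false →]=  a    ⊢ (((a | d) ^ 0) & ((d ^ 0) | (a ^ 0)))
(4) ((a | d) ^ 0)  =[xor_false →]=  (a | d)    ⊢ ((a | d) & ((d ^ 0) | (a ^ 0)))
(5) (a ^ 0)  =[xor_false →]=  a    ⊢ ((a | d) & ((d ^ 0) | a))
(6) (a | d)  =[or_comm →]=  (d | a)    ⊢ ((d | a) & ((d ^ 0) | a))
(7) (d ^ 0)  =[xor_false →]=  d    ⊢ cost 7, within 7

((d | a) & (d | a))   [cost 7]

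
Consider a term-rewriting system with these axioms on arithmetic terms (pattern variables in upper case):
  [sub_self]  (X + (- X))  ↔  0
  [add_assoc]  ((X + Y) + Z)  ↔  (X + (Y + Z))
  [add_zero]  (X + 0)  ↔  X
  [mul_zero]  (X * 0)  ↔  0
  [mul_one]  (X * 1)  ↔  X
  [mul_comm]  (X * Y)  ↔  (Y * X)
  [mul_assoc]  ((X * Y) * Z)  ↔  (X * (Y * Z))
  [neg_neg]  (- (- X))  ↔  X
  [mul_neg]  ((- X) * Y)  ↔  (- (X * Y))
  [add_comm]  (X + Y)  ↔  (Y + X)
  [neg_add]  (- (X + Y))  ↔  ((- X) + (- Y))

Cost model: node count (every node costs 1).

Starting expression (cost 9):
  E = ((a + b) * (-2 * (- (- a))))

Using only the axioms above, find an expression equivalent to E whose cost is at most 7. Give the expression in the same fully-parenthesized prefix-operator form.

(1) (- (- a))  =[neg_neg →]=  a    ⊢ cost 7, within 7

((a + b) * (-2 * a))   [cost 7]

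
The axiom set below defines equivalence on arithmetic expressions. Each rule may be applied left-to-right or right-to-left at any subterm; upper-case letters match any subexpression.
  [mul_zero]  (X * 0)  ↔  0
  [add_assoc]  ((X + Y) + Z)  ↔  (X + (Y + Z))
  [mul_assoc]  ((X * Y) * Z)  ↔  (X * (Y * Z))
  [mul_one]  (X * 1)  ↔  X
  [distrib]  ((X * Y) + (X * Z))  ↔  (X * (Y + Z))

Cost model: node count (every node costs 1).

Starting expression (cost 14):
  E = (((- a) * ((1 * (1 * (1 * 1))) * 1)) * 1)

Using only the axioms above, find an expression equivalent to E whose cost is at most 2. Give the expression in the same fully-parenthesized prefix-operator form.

(- a)   [cost 2]

step 1: mul_one (→) rewrites ((1 * (1 * (1 * 1))) * 1) into (1 * (1 * (1 * 1))), now (((- a) * (1 * (1 * (1 * 1)))) * 1)
step 2: mul_one (→) rewrites (((- a) * (1 * (1 * (1 * 1)))) * 1) into ((- a) * (1 * (1 * (1 * 1))))
step 3: mul_one (→) rewrites (1 * 1) into 1, now ((- a) * (1 * (1 * 1)))
step 4: mul_one (→) rewrites (1 * 1) into 1, now ((- a) * (1 * 1))
step 5: mul_one (→) rewrites (1 * 1) into 1, now ((- a) * 1)
step 6: mul_one (→) rewrites ((- a) * 1) into (- a), reaching cost 2 (bound 2)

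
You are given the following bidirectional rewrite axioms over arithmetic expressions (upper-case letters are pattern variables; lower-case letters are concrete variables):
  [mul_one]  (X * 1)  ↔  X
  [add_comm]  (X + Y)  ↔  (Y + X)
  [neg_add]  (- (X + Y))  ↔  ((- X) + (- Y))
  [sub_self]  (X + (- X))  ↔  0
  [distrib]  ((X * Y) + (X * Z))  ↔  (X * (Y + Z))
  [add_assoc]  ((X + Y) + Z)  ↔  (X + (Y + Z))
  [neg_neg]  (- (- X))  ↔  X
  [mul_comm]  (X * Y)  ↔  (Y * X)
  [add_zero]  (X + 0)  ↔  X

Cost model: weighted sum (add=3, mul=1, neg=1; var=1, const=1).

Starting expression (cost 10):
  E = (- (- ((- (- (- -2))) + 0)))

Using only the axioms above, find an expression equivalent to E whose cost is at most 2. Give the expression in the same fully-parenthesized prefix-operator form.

step 1: add_zero (→) rewrites ((- (- (- -2))) + 0) into (- (- (- -2))), now (- (- (- (- (- -2)))))
step 2: neg_neg (→) rewrites (- (- (- (- (- -2))))) into (- (- (- -2)))
step 3: neg_neg (→) rewrites (- (- -2)) into -2, reaching cost 2 (bound 2)

(- -2)   [cost 2]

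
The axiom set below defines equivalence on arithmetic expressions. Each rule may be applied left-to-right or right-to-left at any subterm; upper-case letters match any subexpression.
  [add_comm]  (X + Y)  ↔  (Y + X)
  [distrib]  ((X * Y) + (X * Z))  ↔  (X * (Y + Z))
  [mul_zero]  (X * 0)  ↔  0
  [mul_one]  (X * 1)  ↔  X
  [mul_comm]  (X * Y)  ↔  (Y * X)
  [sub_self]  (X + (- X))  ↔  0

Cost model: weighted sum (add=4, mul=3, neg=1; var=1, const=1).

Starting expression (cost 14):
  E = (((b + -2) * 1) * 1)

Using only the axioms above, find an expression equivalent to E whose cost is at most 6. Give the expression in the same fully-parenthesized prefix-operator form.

1. [mul_one →] ((b + -2) * 1)  →  (b + -2);  E = ((b + -2) * 1)
2. [add_comm →] (b + -2)  →  (-2 + b);  E = ((-2 + b) * 1)
3. [mul_one →] ((-2 + b) * 1)  →  (-2 + b);  cost 6 ≤ 6, done

(-2 + b)   [cost 6]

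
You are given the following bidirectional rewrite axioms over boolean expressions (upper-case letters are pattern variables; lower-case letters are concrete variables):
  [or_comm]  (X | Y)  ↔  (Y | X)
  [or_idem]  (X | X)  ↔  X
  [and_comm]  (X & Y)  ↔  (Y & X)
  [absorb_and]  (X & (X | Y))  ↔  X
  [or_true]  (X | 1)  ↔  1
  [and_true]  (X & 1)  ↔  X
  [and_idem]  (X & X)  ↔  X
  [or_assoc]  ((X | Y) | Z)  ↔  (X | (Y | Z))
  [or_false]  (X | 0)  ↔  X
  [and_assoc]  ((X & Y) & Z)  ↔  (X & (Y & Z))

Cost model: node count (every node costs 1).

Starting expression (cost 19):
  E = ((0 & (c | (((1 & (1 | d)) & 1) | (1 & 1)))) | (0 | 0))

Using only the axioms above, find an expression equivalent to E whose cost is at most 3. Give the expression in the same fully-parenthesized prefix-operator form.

(0 | 0)   [cost 3]

1. [absorb_and →] (1 & (1 | d))  →  1;  E = ((0 & (c | ((1 & 1) | (1 & 1)))) | (0 | 0))
2. [or_idem →] ((1 & 1) | (1 & 1))  →  (1 & 1);  E = ((0 & (c | (1 & 1))) | (0 | 0))
3. [and_idem →] (1 & 1)  →  1;  E = ((0 & (c | 1)) | (0 | 0))
4. [or_false →] (0 | 0)  →  0;  E = ((0 & (c | 1)) | 0)
5. [or_true →] (c | 1)  →  1;  E = ((0 & 1) | 0)
6. [and_true →] (0 & 1)  →  0;  cost 3 ≤ 3, done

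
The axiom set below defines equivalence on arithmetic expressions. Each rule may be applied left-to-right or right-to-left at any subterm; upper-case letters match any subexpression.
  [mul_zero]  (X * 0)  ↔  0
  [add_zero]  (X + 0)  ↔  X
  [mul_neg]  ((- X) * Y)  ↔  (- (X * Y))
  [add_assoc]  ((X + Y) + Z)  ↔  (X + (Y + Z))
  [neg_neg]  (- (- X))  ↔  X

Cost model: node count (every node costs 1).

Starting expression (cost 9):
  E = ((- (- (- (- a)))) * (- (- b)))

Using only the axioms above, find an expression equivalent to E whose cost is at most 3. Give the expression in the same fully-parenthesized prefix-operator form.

(1) (- (- a))  =[neg_neg →]=  a    ⊢ ((- (- a)) * (- (- b)))
(2) (- (- a))  =[neg_neg →]=  a    ⊢ (a * (- (- b)))
(3) (- (- b))  =[neg_neg →]=  b    ⊢ cost 3, within 3

(a * b)   [cost 3]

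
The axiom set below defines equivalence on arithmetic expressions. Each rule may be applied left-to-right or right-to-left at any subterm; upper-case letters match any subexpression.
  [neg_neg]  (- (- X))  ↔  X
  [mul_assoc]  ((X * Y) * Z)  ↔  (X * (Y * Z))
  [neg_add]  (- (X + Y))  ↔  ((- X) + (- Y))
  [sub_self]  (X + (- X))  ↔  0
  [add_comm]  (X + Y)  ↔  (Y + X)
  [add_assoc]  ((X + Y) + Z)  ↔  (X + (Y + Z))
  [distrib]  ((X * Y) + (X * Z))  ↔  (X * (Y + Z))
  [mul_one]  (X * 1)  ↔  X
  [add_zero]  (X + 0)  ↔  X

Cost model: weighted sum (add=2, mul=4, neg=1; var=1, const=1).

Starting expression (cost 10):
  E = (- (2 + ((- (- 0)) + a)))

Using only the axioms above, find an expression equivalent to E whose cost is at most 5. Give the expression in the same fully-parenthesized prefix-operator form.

(1) ((- (- 0)) + a)  =[add_comm →]=  (a + (- (- 0)))    ⊢ (- (2 + (a + (- (- 0)))))
(2) (- (- 0))  =[neg_neg →]=  0    ⊢ (- (2 + (a + 0)))
(3) (a + 0)  =[add_zero →]=  a    ⊢ cost 5, within 5

(- (2 + a))   [cost 5]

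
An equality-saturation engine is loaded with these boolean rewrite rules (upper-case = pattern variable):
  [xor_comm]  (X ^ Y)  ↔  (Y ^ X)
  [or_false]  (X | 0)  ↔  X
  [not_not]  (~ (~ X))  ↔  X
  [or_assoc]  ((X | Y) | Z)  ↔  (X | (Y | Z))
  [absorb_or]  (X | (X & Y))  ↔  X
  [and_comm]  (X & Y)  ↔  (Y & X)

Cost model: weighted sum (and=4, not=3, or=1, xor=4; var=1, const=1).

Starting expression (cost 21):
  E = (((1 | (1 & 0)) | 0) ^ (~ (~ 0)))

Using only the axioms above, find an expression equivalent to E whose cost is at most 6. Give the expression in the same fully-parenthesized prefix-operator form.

step 1: or_false (→) rewrites ((1 | (1 & 0)) | 0) into (1 | (1 & 0)), now ((1 | (1 & 0)) ^ (~ (~ 0)))
step 2: absorb_or (→) rewrites (1 | (1 & 0)) into 1, now (1 ^ (~ (~ 0)))
step 3: not_not (→) rewrites (~ (~ 0)) into 0, reaching cost 6 (bound 6)

(1 ^ 0)   [cost 6]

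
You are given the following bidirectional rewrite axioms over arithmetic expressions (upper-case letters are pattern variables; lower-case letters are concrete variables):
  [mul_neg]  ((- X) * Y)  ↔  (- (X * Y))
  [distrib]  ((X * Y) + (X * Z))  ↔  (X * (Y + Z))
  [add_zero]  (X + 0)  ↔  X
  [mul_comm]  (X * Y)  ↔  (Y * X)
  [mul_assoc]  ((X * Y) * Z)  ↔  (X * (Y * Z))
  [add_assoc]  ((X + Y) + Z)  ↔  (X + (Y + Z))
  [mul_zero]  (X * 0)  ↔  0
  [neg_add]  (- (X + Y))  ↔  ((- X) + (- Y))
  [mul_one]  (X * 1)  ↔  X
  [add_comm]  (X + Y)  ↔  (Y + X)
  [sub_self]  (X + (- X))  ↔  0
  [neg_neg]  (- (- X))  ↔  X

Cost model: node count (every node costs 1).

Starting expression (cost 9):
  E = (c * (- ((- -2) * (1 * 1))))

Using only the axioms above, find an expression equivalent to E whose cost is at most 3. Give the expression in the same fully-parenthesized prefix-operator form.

(1) (1 * 1)  =[mul_one →]=  1    ⊢ (c * (- ((- -2) * 1)))
(2) ((- -2) * 1)  =[mul_one →]=  (- -2)    ⊢ (c * (- (- -2)))
(3) (- (- -2))  =[neg_neg →]=  -2    ⊢ cost 3, within 3

(c * -2)   [cost 3]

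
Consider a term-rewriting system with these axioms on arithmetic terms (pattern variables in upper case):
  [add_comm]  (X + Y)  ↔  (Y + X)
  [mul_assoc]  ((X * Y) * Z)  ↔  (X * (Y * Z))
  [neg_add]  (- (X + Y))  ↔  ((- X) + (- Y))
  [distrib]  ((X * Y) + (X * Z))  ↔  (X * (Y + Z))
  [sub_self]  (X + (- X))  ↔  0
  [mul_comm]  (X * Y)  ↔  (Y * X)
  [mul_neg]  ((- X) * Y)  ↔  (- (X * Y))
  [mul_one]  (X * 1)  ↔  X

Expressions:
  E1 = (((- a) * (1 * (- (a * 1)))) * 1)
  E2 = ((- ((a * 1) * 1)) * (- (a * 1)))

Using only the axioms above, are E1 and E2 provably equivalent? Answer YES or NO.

YES

(1) (a * 1)  =[mul_one →]=  a    ⊢ (((- a) * (1 * (- a))) * 1)
(2) (((- a) * (1 * (- a))) * 1)  =[mul_one →]=  ((- a) * (1 * (- a)))
(3) (1 * (- a))  =[mul_comm →]=  ((- a) * 1)    ⊢ ((- a) * ((- a) * 1))
(4) ((- a) * 1)  =[mul_one →]=  (- a)    ⊢ ((- a) * (- a))
(5) a  =[mul_one ←]=  (a * 1)    ⊢ ((- a) * (- (a * 1)))
(6) a  =[mul_one ←]=  (a * 1)    ⊢ ((- (a * 1)) * (- (a * 1)))
(7) a  =[mul_one ←]=  (a * 1)    ⊢ E2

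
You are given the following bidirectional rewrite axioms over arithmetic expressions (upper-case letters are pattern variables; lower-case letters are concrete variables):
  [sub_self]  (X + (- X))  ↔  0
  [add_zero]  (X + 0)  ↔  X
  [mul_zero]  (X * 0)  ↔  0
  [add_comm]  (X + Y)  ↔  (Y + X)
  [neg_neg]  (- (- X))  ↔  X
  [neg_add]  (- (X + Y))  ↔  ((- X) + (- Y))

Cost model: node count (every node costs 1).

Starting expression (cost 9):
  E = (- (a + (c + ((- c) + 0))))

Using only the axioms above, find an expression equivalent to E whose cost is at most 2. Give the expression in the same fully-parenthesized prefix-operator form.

(1) ((- c) + 0)  =[add_zero →]=  (- c)    ⊢ (- (a + (c + (- c))))
(2) (c + (- c))  =[sub_self →]=  0    ⊢ (- (a + 0))
(3) (a + 0)  =[add_zero →]=  a    ⊢ cost 2, within 2

(- a)   [cost 2]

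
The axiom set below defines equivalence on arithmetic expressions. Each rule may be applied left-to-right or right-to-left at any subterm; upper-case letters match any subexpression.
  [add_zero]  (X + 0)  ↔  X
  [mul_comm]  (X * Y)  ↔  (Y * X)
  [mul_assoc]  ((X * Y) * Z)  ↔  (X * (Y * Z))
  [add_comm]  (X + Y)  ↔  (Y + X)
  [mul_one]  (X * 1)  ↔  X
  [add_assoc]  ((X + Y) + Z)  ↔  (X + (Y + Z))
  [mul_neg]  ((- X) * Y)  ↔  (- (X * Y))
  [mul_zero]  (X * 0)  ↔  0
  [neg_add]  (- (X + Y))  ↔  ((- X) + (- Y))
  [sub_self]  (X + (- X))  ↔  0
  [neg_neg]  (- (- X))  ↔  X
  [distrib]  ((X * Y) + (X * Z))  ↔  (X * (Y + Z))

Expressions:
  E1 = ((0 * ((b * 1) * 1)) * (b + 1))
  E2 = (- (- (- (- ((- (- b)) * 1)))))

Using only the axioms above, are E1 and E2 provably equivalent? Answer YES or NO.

Every axiom is a valid identity, so a rewrite proof would force E1 and E2 to agree under every assignment.
At b=1: E1 = 0 but E2 = 1; they differ, so no derivation exists.

NO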